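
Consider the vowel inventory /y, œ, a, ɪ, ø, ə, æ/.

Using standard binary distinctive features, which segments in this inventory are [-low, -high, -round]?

First, the [-low] segments are /y, œ, ɪ, ø, ə/.
Among these, [-high] gives /œ, ø, ə/.
Of those, [-round] leaves /ə/.

ə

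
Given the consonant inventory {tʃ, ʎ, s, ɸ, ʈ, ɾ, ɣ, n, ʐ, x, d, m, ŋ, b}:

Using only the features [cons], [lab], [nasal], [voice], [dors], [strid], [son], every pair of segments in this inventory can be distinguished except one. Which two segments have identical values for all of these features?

s, tʃ

On the given features, /s/ and /tʃ/ have an identical profile: [+consonantal], [−labial], [−nasal], [−voice], [−dorsal], [+strident], [−sonorant]. No other two segments in the inventory coincide on all 7 features. (They do differ in [continuant], [anterior] and [distributed], which are not among the given features.)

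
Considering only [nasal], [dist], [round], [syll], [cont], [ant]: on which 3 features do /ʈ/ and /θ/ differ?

The two segments share [−nasal], [−round], [−syllabic]. The only features from the list on which they differ: /ʈ/ is [−continuant] while /θ/ is [+continuant]; /ʈ/ is [−anterior] while /θ/ is [+anterior]; /ʈ/ is [−distributed] while /θ/ is [+distributed].

[continuant], [anterior], [distributed]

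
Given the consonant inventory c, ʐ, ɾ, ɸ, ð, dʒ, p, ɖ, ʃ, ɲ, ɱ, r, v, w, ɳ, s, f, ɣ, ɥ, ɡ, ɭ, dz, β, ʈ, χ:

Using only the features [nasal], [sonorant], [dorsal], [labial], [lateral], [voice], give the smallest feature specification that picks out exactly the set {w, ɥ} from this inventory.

Every target segment is [+labial], [+dorsal]; each remaining inventory member fails at least one of these. Each conjunct is needed — [+dorsal] alone would also admit /c, ɲ, ɣ, ɡ, …/; [+labial] alone would also admit /ɸ, p, ɱ, v, …/ — and no other single listed feature has exactly this extension, so two is the minimum.

[+labial, +dorsal]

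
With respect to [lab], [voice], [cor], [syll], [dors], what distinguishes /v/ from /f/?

/v/ is the voiced labiodental fricative and /f/ is the voiceless labiodental fricative. Both are [+labial], [−coronal], [−syllabic], [−dorsal]. /v/ is [+voice] while /f/ is [−voice], so the distinguishing feature is [voice].

[voice]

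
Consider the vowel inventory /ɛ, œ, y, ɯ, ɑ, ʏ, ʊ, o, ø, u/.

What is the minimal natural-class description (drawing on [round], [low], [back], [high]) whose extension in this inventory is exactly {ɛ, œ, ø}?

[−high, −back]

Every target segment is [−high], [−back]; each remaining inventory member fails at least one of these. Each conjunct is needed — [−back] alone would also admit /y, ʏ/; [−high] alone would also admit /ɑ, o/ — and no other single listed feature has exactly this extension, so two is the minimum.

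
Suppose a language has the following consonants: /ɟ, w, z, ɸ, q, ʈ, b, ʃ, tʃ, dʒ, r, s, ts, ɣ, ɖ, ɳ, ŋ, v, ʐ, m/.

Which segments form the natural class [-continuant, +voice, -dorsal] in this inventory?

Checking each segment against [-continuant], [+voice], [-dorsal]: /b/ (voiced bilabial stop), /dʒ/ (voiced postalveolar affricate), /ɖ/ (voiced retroflex stop), /ɳ/ (retroflex nasal), /m/ (bilabial nasal) satisfy every feature; every other segment in the inventory fails at least one.

b, dʒ, ɖ, ɳ, m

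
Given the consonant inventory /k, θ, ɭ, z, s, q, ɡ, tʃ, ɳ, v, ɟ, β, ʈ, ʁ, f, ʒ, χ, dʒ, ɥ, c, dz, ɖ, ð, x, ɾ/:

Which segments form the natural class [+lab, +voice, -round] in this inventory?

v, β

Eliminate segments failing any feature: /k, θ, ɭ, z, s, q, ɡ, tʃ, ɳ, ɟ, ʈ, ʁ, ʒ, χ, dʒ, c, dz, ɖ, ð, x, ɾ/ are [-labial]; /f/ is [-voice]; /ɥ/ is [+round]. The remaining /v, β/ satisfy [+labial], [+voice], [-round].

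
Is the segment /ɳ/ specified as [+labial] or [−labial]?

[−labial]

As the retroflex nasal, /ɳ/ is [−labial].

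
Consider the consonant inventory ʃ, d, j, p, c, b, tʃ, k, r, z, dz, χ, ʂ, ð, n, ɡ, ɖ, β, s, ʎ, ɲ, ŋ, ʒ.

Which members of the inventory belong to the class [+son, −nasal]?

Eliminate segments failing any feature: /ʃ, d, p, c, b, tʃ, k, z, dz, χ, ʂ, ð, ɡ, ɖ, β, s, ʒ/ are [−sonorant]; /n, ɲ, ŋ/ are [+nasal]. The remaining /j, r, ʎ/ satisfy [+sonorant], [−nasal].

j, r, ʎ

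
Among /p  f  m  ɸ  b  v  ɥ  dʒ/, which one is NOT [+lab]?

dʒ

Every segment except /dʒ/ is [+labial]. /dʒ/ (voiced postalveolar affricate) is [−labial], so it is the exception.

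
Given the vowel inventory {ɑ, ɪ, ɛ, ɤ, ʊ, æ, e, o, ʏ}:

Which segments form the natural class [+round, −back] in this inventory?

ʏ

Eliminate segments failing any feature: /ɑ, ɪ, ɛ, ɤ, æ, e/ are [−round]; /ʊ, o/ are [+back]. The remaining /ʏ/ satisfy [+round], [−back].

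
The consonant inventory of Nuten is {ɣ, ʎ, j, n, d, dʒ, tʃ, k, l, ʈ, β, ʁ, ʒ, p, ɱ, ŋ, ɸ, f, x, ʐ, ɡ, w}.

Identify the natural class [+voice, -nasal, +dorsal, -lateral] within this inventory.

Eliminate segments failing any feature: /ʎ/ is [+lateral]; /n, ɱ, ŋ/ are [+nasal]; /d, dʒ, l, β, ʒ, ʐ/ are [-dorsal]; /tʃ, k, ʈ, p, ɸ, f, x/ are [-voice]. The remaining /ɣ, j, ʁ, ɡ, w/ satisfy [+voice], [-nasal], [+dorsal], [-lateral].

ɣ, j, ʁ, ɡ, w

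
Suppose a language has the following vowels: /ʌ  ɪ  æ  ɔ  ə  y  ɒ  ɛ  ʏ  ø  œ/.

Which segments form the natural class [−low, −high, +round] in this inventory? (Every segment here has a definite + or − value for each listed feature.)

ɔ, ø, œ

Checking each segment against [−low], [−high], [+round]: /ɔ/ (mid back rounded lax vowel), /ø/ (mid front rounded tense vowel), /œ/ (mid front rounded lax vowel) satisfy every feature; every other segment in the inventory fails at least one.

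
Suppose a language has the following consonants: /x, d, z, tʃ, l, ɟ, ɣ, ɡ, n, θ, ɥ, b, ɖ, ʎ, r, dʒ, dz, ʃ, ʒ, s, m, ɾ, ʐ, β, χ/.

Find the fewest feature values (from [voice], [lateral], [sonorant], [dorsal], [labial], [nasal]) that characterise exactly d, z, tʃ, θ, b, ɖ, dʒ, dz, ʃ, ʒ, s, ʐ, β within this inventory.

[-sonorant, -dorsal]

The class [-sonorant], [-dorsal] has exactly /d, z, tʃ, θ, b, ɖ, dʒ, dz, ʃ, ʒ, s, ʐ, β/ as its extension in this inventory. No smaller conjunction from the listed features achieves this: [-dorsal] alone would also admit /l, n, r, m, …/; [-sonorant] alone would also admit /x, ɟ, ɣ, ɡ, …/; and checking the remaining single features turns up none with this extension.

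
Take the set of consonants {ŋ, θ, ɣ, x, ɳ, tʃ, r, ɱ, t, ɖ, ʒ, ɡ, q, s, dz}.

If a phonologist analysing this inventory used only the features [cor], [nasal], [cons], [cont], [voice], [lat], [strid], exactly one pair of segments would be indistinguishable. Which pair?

ɱ, ŋ

/ɱ/ (labiodental nasal) and /ŋ/ (velar nasal) are both [−coronal], [+nasal], [+consonantal], [−continuant], [+voice], [−lateral], [−strident], so none of the listed features separates them. (They do differ in [labial] and [dorsal], which are not among the given features.) Every other pair in the inventory differs on at least one listed feature.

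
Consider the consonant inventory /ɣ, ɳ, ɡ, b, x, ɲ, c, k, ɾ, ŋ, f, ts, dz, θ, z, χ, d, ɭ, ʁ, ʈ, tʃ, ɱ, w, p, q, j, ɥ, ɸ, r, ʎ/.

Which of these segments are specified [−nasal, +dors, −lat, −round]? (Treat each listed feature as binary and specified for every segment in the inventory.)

ɣ, ɡ, x, c, k, χ, ʁ, q, j

Checking each segment against [−nasal], [+dorsal], [−lateral], [−round]: /ɣ/ (voiced velar fricative), /ɡ/ (voiced velar stop), /x/ (voiceless velar fricative), /c/ (voiceless palatal stop), /k/ (voiceless velar stop), /χ/ (voiceless uvular fricative), among others, satisfy every feature; every other segment in the inventory fails at least one.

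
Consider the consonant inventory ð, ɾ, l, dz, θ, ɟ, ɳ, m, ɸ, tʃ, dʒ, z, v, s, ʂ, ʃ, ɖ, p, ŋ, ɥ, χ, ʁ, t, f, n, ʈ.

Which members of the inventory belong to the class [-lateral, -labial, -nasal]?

Checking each segment against [-lateral], [-labial], [-nasal]: /ð/ (voiced dental fricative), /ɾ/ (alveolar tap), /dz/ (voiced alveolar affricate), /θ/ (voiceless dental fricative), /ɟ/ (voiced palatal stop), /tʃ/ (voiceless postalveolar affricate), among others, satisfy every feature; every other segment in the inventory fails at least one.

ð, ɾ, dz, θ, ɟ, tʃ, dʒ, z, s, ʂ, ʃ, ɖ, χ, ʁ, t, ʈ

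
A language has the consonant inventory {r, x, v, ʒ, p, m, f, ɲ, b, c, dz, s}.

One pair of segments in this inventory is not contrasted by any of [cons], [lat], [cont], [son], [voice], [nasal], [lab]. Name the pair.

On the given features, /s/ and /x/ have an identical profile: [+consonantal], [-lateral], [+continuant], [-sonorant], [-voice], [-nasal], [-labial]. No other two segments in the inventory coincide on all 7 features. (They do differ in [strident], [coronal] and [dorsal], which are not among the given features.)

s, x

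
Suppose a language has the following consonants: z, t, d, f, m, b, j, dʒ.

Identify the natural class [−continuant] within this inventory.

The [−continuant] segments here are /t, d, m, b, dʒ/; the remaining /z, f, j/ are [+continuant].

t, d, m, b, dʒ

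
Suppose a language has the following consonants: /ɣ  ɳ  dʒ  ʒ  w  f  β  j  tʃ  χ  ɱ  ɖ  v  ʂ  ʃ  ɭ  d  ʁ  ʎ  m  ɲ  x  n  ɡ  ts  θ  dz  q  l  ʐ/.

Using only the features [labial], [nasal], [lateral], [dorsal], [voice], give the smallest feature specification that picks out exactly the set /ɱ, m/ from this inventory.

/ɱ, m/ are all [+nasal], [+labial], and no other segment in the inventory matches both values. Dropping any one of them over-generates: [+labial] alone would also admit /w, f, β, v/; [+nasal] alone would also admit /ɳ, ɲ, n/. No other single listed feature picks out exactly this set either, so fewer than two features will not do.

[+nasal, +labial]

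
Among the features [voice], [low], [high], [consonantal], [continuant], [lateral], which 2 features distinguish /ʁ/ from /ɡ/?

/ʁ/ is the voiced uvular fricative and /ɡ/ is the voiced velar stop. Both are [+voice], [−low], [+consonantal], [−lateral]. /ʁ/ is [+continuant] while /ɡ/ is [−continuant]; /ʁ/ is [−high] while /ɡ/ is [+high], so the distinguishing features are [continuant], [high].

[continuant], [high]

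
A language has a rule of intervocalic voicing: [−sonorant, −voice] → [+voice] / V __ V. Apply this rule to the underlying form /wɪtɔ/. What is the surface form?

The only segment in the rule's environment that also matches [−sonorant, −voice] is /t/. Applying [+voice] turns the voiceless alveolar stop into /d/ (voiced alveolar stop), giving [wɪdɔ].

[wɪdɔ]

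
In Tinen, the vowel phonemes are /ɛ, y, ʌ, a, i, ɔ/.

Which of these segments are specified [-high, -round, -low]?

ɛ, ʌ

The [-high] segments are /ɛ, ʌ, a, ɔ/.
Intersecting with [-round] gives /ɛ, ʌ, a/.
Intersecting with [-low] leaves /ɛ, ʌ/.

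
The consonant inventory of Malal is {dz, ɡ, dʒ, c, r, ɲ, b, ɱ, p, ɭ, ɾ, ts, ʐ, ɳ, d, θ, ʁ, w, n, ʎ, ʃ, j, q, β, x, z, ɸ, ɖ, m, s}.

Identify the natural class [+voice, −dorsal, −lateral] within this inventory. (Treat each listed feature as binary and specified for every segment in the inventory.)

Checking each segment against [+voice], [−dorsal], [−lateral]: /dz/ (voiced alveolar affricate), /dʒ/ (voiced postalveolar affricate), /r/ (alveolar trill), /b/ (voiced bilabial stop), /ɱ/ (labiodental nasal), /ɾ/ (alveolar tap), among others, satisfy every feature; every other segment in the inventory fails at least one.

dz, dʒ, r, b, ɱ, ɾ, ʐ, ɳ, d, n, β, z, ɖ, m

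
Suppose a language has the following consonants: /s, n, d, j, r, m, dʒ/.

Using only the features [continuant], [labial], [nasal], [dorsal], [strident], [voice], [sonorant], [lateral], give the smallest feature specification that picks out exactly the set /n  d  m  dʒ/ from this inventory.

[-continuant]

Every target segment is [-continuant] and no other inventory member is, so one feature is enough.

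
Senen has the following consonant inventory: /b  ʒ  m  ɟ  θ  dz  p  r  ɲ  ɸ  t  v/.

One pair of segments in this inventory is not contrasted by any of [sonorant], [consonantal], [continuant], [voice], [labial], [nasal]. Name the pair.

/dz/ (voiced alveolar affricate) and /ɟ/ (voiced palatal stop) are both [−sonorant], [+consonantal], [−continuant], [+voice], [−labial], [−nasal], so none of the listed features separates them. (They do differ in [strident], [delayed release] and [dorsal], which are not among the given features.) Every other pair in the inventory differs on at least one listed feature.

dz, ɟ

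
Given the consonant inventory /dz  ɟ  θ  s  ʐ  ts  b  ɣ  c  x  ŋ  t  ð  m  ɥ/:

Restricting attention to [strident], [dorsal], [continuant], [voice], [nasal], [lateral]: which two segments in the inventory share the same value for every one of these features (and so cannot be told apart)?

/ɣ/ (voiced velar fricative) and /ɥ/ (labial-palatal glide) are both [−strident], [+dorsal], [+continuant], [+voice], [−nasal], [−lateral], so none of the listed features separates them. (They do differ in [sonorant], [labial], [round] and [back], which are not among the given features.) Every other pair in the inventory differs on at least one listed feature.

ɣ, ɥ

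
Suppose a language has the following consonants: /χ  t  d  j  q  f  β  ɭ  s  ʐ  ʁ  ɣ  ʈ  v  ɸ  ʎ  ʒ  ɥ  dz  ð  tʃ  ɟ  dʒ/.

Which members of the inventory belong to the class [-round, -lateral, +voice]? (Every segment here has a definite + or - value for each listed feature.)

First, the [-round] segments are /χ, t, d, j, q, f, β, ɭ, s, ʐ, ʁ, ɣ, ʈ, v, ɸ, ʎ, ʒ, dz, ð, tʃ, ɟ, dʒ/.
Among these, [-lateral] gives /χ, t, d, j, q, f, β, s, ʐ, ʁ, ɣ, ʈ, v, ɸ, ʒ, dz, ð, tʃ, ɟ, dʒ/.
Then [+voice] leaves /d, j, β, ʐ, ʁ, ɣ, v, ʒ, dz, ð, ɟ, dʒ/.

d, j, β, ʐ, ʁ, ɣ, v, ʒ, dz, ð, ɟ, dʒ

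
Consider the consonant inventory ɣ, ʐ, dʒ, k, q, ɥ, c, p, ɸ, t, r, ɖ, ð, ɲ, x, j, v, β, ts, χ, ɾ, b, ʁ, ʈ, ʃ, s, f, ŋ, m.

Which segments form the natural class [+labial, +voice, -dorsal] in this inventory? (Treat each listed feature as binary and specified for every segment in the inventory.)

v, β, b, m

Eliminate segments failing any feature: /ɣ, ʐ, dʒ, k, q, c, t, r, ɖ, ð, ɲ, x, j, ts, χ, ɾ, ʁ, ʈ, ʃ, s, ŋ/ are [-labial]; /ɥ/ is [+dorsal]; /p, ɸ, f/ are [-voice]. The remaining /v, β, b, m/ satisfy [+labial], [+voice], [-dorsal].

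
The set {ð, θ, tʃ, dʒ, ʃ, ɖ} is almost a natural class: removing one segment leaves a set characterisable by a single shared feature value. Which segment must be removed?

ɖ

The remaining segments after removing /ɖ/ share [+distributed]; /ɖ/ (voiced retroflex stop) is [−distributed]. For every other candidate removal, the leftover set fails to share any single feature value that the removed segment lacks.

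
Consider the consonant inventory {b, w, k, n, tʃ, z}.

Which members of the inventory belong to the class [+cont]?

The feature [continuant] marks segments produced without complete oral closure. In this inventory /w, z/ have that property, so they are [+continuant]; /b, k, n, tʃ/ are [−continuant].

w, z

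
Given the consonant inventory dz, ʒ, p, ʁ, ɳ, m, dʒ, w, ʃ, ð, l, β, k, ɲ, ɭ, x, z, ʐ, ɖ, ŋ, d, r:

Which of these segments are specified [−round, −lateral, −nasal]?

Checking each segment against [−round], [−lateral], [−nasal]: /dz/ (voiced alveolar affricate), /ʒ/ (voiced postalveolar fricative), /p/ (voiceless bilabial stop), /ʁ/ (voiced uvular fricative), /dʒ/ (voiced postalveolar affricate), /ʃ/ (voiceless postalveolar fricative), among others, satisfy every feature; every other segment in the inventory fails at least one.

dz, ʒ, p, ʁ, dʒ, ʃ, ð, β, k, x, z, ʐ, ɖ, d, r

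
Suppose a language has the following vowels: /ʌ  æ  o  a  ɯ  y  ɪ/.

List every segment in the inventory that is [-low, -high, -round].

Checking each segment against [-low], [-high], [-round]: /ʌ/ (mid back unrounded lax vowel) satisfies every feature; every other segment in the inventory fails at least one.

ʌ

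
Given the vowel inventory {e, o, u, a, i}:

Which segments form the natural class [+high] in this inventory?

The [+high] segments here are /u, i/; the remaining /e, o, a/ are [−high].

u, i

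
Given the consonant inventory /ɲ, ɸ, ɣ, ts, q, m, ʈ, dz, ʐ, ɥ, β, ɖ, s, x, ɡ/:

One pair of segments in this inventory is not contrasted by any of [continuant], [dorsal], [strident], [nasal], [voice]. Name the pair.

ɣ, ɥ

On the given features, /ɣ/ and /ɥ/ have an identical profile: [+continuant], [+dorsal], [−strident], [−nasal], [+voice]. No other two segments in the inventory coincide on all 5 features. (They do differ in [sonorant], [labial], [round] and [back], which are not among the given features.)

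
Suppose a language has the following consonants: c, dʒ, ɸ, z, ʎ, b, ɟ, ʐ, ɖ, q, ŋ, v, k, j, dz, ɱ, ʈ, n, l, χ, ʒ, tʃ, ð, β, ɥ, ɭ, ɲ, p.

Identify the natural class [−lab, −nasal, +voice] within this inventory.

dʒ, z, ʎ, ɟ, ʐ, ɖ, j, dz, l, ʒ, ð, ɭ

Eliminate segments failing any feature: /c, q, k, ʈ, χ, tʃ/ are [−voice]; /ɸ, b, v, ɱ, β, ɥ, p/ are [+labial]; /ŋ, n, ɲ/ are [+nasal]. The remaining /dʒ, z, ʎ, ɟ, ʐ, ɖ, j, dz, l, ʒ, ð, ɭ/ satisfy [−labial], [−nasal], [+voice].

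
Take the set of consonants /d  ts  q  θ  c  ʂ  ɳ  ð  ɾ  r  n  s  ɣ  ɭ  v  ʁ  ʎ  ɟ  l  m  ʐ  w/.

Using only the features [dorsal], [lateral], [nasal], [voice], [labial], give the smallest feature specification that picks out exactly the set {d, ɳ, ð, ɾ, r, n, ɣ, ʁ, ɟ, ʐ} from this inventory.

The class [+voice], [-lateral], [-labial] has exactly /d, ɳ, ð, ɾ, r, n, ɣ, ʁ, ɟ, ʐ/ as its extension in this inventory. No smaller conjunction from the listed features achieves this: [-lateral, -labial] alone would also admit /ts, q, θ, c, …/; [+voice, -labial] alone would also admit /ɭ, ʎ, l/; [+voice, -lateral] alone would also admit /v, m, w/; and checking the remaining two-feature bundles turns up none with this extension.

[+voice, -lateral, -labial]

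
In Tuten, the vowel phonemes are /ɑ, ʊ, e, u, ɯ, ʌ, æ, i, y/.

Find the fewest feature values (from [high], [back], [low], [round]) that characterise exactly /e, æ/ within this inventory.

[−high, −back]

The class [−high], [−back] has exactly /e, æ/ as its extension in this inventory. No smaller conjunction from the listed features achieves this: [−back] alone would also admit /i, y/; [−high] alone would also admit /ɑ, ʌ/; and checking the remaining single features turns up none with this extension.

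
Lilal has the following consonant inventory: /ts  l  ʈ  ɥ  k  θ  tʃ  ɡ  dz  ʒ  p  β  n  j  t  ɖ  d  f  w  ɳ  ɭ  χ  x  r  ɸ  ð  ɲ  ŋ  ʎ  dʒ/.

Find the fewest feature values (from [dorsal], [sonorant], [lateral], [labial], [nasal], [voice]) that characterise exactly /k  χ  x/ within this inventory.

The class [-voice], [+dorsal] has exactly /k, χ, x/ as its extension in this inventory. No smaller conjunction from the listed features achieves this: [+dorsal] alone would also admit /ɥ, ɡ, j, w, …/; [-voice] alone would also admit /ts, ʈ, θ, tʃ, …/; and checking the remaining single features turns up none with this extension.

[-voice, +dorsal]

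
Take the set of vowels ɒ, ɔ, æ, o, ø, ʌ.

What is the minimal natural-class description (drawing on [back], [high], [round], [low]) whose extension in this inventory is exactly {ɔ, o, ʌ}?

/ɔ, o, ʌ/ are all [−low], [+back], and no other segment in the inventory matches both values. Dropping any one of them over-generates: [+back] alone would also admit /ɒ/; [−low] alone would also admit /ø/. No other single listed feature picks out exactly this set either, so fewer than two features will not do.

[−low, +back]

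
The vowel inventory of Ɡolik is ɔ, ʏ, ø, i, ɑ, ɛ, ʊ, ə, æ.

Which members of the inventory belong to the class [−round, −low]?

Checking each segment against [−round], [−low]: /i/ (high front unrounded tense vowel), /ɛ/ (mid front unrounded lax vowel), /ə/ (mid central vowel (schwa)) satisfy every feature; every other segment in the inventory fails at least one.

i, ɛ, ə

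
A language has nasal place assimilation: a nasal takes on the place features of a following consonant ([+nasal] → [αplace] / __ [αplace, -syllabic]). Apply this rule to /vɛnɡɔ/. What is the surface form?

In /vɛnɡɔ/, the nasal /n/ precedes /ɡ/, which is [+dorsal]. The nasal assimilates in place, becoming the [+dorsal] nasal /ŋ/. The surface form is [vɛŋɡɔ].

[vɛŋɡɔ]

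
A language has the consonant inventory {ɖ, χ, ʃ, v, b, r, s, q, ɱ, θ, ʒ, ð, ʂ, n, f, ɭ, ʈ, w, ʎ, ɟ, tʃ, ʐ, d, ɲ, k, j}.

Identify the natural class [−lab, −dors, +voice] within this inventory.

First, the [−labial] segments are /ɖ, χ, ʃ, r, s, q, θ, ʒ, ð, ʂ, n, ɭ, ʈ, ʎ, ɟ, tʃ, ʐ, d, ɲ, k, j/.
Then [−dorsal] gives /ɖ, ʃ, r, s, θ, ʒ, ð, ʂ, n, ɭ, ʈ, tʃ, ʐ, d/.
Among these, [+voice] leaves /ɖ, r, ʒ, ð, n, ɭ, ʐ, d/.

ɖ, r, ʒ, ð, n, ɭ, ʐ, d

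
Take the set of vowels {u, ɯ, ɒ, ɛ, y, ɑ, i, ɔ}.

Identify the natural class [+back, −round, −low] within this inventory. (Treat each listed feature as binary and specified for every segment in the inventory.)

Eliminate segments failing any feature: /u, ɒ, ɔ/ are [+round]; /ɛ, y, i/ are [−back]; /ɑ/ is [+low]. The remaining /ɯ/ satisfy [+back], [−round], [−low].

ɯ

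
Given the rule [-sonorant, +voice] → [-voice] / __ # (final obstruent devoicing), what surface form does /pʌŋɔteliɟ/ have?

/ɟ/ satisfies [-sonorant, +voice] and sits in __ #. The [-voice] counterpart of the voiced palatal stop is /c/. Other segments in /pʌŋɔteliɟ/ either fail the structural description or are not in the environment, so the surface form is [pʌŋɔtelic].

[pʌŋɔtelic]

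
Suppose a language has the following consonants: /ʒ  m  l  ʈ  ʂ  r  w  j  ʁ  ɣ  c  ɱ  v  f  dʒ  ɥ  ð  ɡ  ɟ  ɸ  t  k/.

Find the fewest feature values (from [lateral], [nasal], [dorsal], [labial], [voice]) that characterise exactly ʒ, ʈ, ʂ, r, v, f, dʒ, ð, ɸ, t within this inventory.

[-nasal, -lateral, -dorsal]

The class [-nasal], [-lateral], [-dorsal] has exactly /ʒ, ʈ, ʂ, r, v, f, dʒ, ð, ɸ, t/ as its extension in this inventory. No smaller conjunction from the listed features achieves this: [-lateral, -dorsal] alone would also admit /m, ɱ/; [-nasal, -dorsal] alone would also admit /l/; [-nasal, -lateral] alone would also admit /w, j, ʁ, ɣ, …/; and checking the remaining two-feature bundles turns up none with this extension.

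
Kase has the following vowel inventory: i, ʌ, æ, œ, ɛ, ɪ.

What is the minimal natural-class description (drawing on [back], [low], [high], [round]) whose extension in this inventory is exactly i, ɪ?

[+high]

/i, ɪ/ are exactly the [+high] segments in the inventory, so a single feature suffices.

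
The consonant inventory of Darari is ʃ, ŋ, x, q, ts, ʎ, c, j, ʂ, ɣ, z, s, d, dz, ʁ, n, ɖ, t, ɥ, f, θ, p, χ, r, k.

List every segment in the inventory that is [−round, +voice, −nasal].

Eliminate segments failing any feature: /ʃ, x, q, ts, c, ʂ, s, t, f, θ, p, χ, k/ are [−voice]; /ŋ, n/ are [+nasal]; /ɥ/ is [+round]. The remaining /ʎ, j, ɣ, z, d, dz, ʁ, ɖ, r/ satisfy [−round], [+voice], [−nasal].

ʎ, j, ɣ, z, d, dz, ʁ, ɖ, r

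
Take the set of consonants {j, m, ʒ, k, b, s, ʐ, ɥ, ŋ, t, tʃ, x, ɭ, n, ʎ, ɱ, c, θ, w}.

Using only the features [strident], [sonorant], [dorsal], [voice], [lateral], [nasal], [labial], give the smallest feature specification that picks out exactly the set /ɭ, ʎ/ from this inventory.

Every target segment is [+lateral] and no other inventory member is, so one feature is enough.

[+lateral]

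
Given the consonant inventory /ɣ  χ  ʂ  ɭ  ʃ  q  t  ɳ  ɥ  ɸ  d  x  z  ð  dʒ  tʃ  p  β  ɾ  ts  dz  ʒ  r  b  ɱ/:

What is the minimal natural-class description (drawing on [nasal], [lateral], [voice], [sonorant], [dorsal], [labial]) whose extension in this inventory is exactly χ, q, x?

[−voice, +dorsal]

The class [−voice], [+dorsal] has exactly /χ, q, x/ as its extension in this inventory. No smaller conjunction from the listed features achieves this: [+dorsal] alone would also admit /ɣ, ɥ/; [−voice] alone would also admit /ʂ, ʃ, t, ɸ, …/; and checking the remaining single features turns up none with this extension.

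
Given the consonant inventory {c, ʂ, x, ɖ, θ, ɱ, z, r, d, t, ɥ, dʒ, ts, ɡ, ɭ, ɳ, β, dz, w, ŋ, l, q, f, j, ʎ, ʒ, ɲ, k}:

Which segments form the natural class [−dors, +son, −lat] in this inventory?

Eliminate segments failing any feature: /c, x, ɥ, ɡ, w, ŋ, q, j, ʎ, ɲ, k/ are [+dorsal]; /ʂ, ɖ, θ, z, d, t, dʒ, ts, β, dz, f, ʒ/ are [−sonorant]; /ɭ, l/ are [+lateral]. The remaining /ɱ, r, ɳ/ satisfy [−dorsal], [+sonorant], [−lateral].

ɱ, r, ɳ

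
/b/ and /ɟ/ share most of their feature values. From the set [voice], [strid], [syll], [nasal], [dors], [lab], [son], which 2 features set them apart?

The two segments share [+voice], [-strident], [-syllabic], [-nasal], [-sonorant]. The only features from the list on which they differ: /b/ is [+labial] while /ɟ/ is [-labial]; /b/ is [-dorsal] while /ɟ/ is [+dorsal].

[labial], [dorsal]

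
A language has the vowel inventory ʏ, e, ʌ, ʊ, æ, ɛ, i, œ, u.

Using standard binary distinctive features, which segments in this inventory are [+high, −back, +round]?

Checking each segment against [+high], [−back], [+round]: /ʏ/ (high front rounded lax vowel) satisfies every feature; every other segment in the inventory fails at least one.

ʏ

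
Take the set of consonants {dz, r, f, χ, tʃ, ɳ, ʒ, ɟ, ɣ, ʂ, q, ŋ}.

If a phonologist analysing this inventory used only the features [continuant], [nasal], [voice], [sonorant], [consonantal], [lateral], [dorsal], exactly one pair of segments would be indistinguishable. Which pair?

ʂ, f

/ʂ/ (voiceless retroflex fricative) and /f/ (voiceless labiodental fricative) are both [+continuant], [−nasal], [−voice], [−sonorant], [+consonantal], [−lateral], [−dorsal], so none of the listed features separates them. (They do differ in [labial] and [coronal], which are not among the given features.) Every other pair in the inventory differs on at least one listed feature.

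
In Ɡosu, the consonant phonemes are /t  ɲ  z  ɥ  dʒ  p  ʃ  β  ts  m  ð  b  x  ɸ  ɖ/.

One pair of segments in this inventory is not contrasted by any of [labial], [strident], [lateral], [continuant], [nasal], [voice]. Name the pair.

/ɥ/ (labial-palatal glide) and /β/ (voiced bilabial fricative) are both [+labial], [−strident], [−lateral], [+continuant], [−nasal], [+voice], so none of the listed features separates them. (They do differ in [sonorant], [round] and [dorsal], which are not among the given features.) Every other pair in the inventory differs on at least one listed feature.

ɥ, β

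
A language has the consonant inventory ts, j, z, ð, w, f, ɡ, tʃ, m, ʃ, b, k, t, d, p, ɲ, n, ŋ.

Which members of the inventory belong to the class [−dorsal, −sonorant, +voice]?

Eliminate segments failing any feature: /ts, f, tʃ, ʃ, t, p/ are [−voice]; /j, w, ɡ, k, ɲ, ŋ/ are [+dorsal]; /m, n/ are [+sonorant]. The remaining /z, ð, b, d/ satisfy [−dorsal], [−sonorant], [+voice].

z, ð, b, d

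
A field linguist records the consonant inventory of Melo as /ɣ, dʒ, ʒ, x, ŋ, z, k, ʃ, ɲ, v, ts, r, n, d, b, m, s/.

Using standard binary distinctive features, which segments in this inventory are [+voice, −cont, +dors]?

ŋ, ɲ

Among the inventory, the [+voice] segments are /ɣ, dʒ, ʒ, ŋ, z, ɲ, v, r, n, d, b, m/.
Intersecting with [−continuant] gives /dʒ, ŋ, ɲ, n, d, b, m/.
Intersecting with [+dorsal] leaves /ŋ, ɲ/.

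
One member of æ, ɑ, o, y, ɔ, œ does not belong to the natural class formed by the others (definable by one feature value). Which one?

y

[high] groups all but one: /o, œ, ɔ, ɑ, æ/ share [−high] while /y/ (high front rounded tense vowel) alone is [+high]. Removing any other segment would not leave a single-feature class that excludes it.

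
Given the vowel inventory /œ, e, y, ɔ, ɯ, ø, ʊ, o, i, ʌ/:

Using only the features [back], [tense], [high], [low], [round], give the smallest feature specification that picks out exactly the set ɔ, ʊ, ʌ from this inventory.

Every target segment is [+back], [-tense]; each remaining inventory member fails at least one of these. Each conjunct is needed — [-tense] alone would also admit /œ/; [+back] alone would also admit /ɯ, o/ — and no other single listed feature has exactly this extension, so two is the minimum.

[+back, -tense]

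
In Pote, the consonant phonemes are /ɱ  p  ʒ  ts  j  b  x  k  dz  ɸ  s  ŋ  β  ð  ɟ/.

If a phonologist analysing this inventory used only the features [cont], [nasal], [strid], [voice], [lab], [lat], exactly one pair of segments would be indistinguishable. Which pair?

On the given features, /ð/ and /j/ have an identical profile: [+continuant], [−nasal], [−strident], [+voice], [−labial], [−lateral]. No other two segments in the inventory coincide on all 6 features. (They do differ in [sonorant] and [dorsal], which are not among the given features.)

ð, j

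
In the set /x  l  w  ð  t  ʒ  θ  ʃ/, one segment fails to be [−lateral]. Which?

/ʃ, w, θ, t, ð, x, ʒ/ are all [−lateral]; /l/ (alveolar lateral approximant) is [+lateral].

l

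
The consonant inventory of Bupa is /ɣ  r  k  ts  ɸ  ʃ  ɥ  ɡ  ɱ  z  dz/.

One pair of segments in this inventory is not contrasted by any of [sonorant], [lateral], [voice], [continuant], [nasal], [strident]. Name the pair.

ɥ, r

/ɥ/ (labial-palatal glide) and /r/ (alveolar trill) are both [+sonorant], [−lateral], [+voice], [+continuant], [−nasal], [−strident], so none of the listed features separates them. (They do differ in [labial], [round] and [dorsal], which are not among the given features.) Every other pair in the inventory differs on at least one listed feature.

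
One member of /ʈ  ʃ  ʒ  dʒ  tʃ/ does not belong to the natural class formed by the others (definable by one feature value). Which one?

The remaining segments after removing /ʈ/ share [+distributed]; /ʈ/ (voiceless retroflex stop) is [-distributed]. For every other candidate removal, the leftover set fails to share any single feature value that the removed segment lacks.

ʈ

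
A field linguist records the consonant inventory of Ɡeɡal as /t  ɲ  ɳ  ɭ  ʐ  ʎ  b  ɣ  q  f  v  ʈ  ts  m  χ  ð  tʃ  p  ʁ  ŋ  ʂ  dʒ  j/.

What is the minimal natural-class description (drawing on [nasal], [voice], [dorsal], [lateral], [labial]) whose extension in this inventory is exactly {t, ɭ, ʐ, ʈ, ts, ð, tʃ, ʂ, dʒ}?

[-nasal, -labial, -dorsal]

/t, ɭ, ʐ, ʈ, ts, ð, tʃ, ʂ, dʒ/ are all [-nasal], [-labial], [-dorsal], and no other segment in the inventory matches all three values. Dropping any one of them over-generates: [-labial, -dorsal] alone would also admit /ɳ/; [-nasal, -dorsal] alone would also admit /b, f, v, p/; [-nasal, -labial] alone would also admit /ʎ, ɣ, q, χ, …/. No other combination of two listed features picks out exactly this set either, so fewer than three features will not do.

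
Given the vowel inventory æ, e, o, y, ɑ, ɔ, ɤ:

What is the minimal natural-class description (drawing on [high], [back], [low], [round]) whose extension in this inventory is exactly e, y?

Every target segment is [-low], [-back]; each remaining inventory member fails at least one of these. Each conjunct is needed — [-back] alone would also admit /æ/; [-low] alone would also admit /o, ɔ, ɤ/ — and no other single listed feature has exactly this extension, so two is the minimum.

[-low, -back]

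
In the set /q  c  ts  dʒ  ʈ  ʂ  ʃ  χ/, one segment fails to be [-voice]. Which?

/ts, ʂ, χ, q, ʃ, c, ʈ/ are all [-voice]; /dʒ/ (voiced postalveolar affricate) is [+voice].

dʒ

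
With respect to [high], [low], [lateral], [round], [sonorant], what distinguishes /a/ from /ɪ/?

The two segments share [−lateral], [−round], [+sonorant]. The only features from the list on which they differ: /a/ is [−high] while /ɪ/ is [+high]; /a/ is [+low] while /ɪ/ is [−low].

[high], [low]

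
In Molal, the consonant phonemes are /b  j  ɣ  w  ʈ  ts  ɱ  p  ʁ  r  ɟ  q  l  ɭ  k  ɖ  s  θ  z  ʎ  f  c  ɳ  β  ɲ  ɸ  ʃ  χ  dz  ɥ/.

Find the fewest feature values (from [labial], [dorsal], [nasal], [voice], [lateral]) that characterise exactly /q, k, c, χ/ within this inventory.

[-voice, +dorsal]

Every target segment is [-voice], [+dorsal]; each remaining inventory member fails at least one of these. Each conjunct is needed — [+dorsal] alone would also admit /j, ɣ, w, ʁ, …/; [-voice] alone would also admit /ʈ, ts, p, s, …/ — and no other single listed feature has exactly this extension, so two is the minimum.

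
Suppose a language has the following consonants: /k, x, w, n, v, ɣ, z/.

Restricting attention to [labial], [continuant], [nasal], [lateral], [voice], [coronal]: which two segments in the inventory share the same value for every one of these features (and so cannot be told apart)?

On the given features, /w/ and /v/ have an identical profile: [+labial], [+continuant], [-nasal], [-lateral], [+voice], [-coronal]. No other two segments in the inventory coincide on all 6 features. (They do differ in [sonorant], [round] and [dorsal], which are not among the given features.)

w, v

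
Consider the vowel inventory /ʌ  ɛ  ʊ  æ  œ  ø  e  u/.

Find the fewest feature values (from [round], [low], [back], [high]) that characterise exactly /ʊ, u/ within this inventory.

Every target segment is [+high] and no other inventory member is, so one feature is enough.

[+high]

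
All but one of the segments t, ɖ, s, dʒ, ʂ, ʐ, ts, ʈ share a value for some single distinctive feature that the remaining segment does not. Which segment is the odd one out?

[distributed] groups all but one: /ts, ʈ, ɖ, ʂ, ʐ, s, t/ share [-distributed] while /dʒ/ (voiced postalveolar affricate) alone is [+distributed]. Removing any other segment would not leave a single-feature class that excludes it.

dʒ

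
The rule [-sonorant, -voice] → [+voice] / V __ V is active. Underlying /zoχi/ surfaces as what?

Only /χ/ occurs between two vowels (/o/ __ /i/) and matches the structural description. It is a voiceless uvular fricative, so [-sonorant, -voice] holds; changing it to [+voice] with all other features held fixed yields /ʁ/ (voiced uvular fricative). No other segment meets both the structural description and the environment, so the output is [zoʁi].

[zoʁi]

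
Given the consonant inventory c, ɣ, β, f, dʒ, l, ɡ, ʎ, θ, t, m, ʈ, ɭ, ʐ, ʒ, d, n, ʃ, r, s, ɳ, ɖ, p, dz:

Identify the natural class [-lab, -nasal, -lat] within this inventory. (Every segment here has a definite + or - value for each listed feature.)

Eliminate segments failing any feature: /β, f, m, p/ are [+labial]; /l, ʎ, ɭ/ are [+lateral]; /n, ɳ/ are [+nasal]. The remaining /c, ɣ, dʒ, ɡ, θ, t, ʈ, ʐ, ʒ, d, ʃ, r, s, ɖ, dz/ satisfy [-labial], [-nasal], [-lateral].

c, ɣ, dʒ, ɡ, θ, t, ʈ, ʐ, ʒ, d, ʃ, r, s, ɖ, dz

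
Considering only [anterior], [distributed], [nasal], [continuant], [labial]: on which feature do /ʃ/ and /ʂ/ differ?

[distributed]

/ʃ/ is the voiceless postalveolar fricative and /ʂ/ is the voiceless retroflex fricative. Both are [−anterior], [−nasal], [+continuant], [−labial]. /ʃ/ is [+distributed] while /ʂ/ is [−distributed], so the distinguishing feature is [distributed].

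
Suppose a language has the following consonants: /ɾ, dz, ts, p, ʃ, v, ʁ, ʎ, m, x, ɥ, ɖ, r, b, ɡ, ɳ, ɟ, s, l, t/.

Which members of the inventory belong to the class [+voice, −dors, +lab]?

Eliminate segments failing any feature: /ɾ, dz, ɖ, r, ɳ, l/ are [−labial]; /ts, p, ʃ, x, s, t/ are [−voice]; /ʁ, ʎ, ɥ, ɡ, ɟ/ are [+dorsal]. The remaining /v, m, b/ satisfy [+voice], [−dorsal], [+labial].

v, m, b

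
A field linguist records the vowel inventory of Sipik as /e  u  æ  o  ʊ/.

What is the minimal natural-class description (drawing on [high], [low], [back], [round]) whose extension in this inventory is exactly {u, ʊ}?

Every target segment is [+high] and no other inventory member is, so one feature is enough.

[+high]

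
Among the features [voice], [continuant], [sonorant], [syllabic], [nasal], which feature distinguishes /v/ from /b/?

The two segments share [+voice], [−sonorant], [−syllabic], [−nasal]. The only feature from the list on which they differ: /v/ is [+continuant] while /b/ is [−continuant].

[continuant]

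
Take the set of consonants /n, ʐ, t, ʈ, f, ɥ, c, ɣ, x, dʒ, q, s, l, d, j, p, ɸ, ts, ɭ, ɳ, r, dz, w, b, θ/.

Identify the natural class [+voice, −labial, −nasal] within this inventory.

ʐ, ɣ, dʒ, l, d, j, ɭ, r, dz

Eliminate segments failing any feature: /n, ɳ/ are [+nasal]; /t, ʈ, f, c, x, q, s, p, ɸ, ts, θ/ are [−voice]; /ɥ, w, b/ are [+labial]. The remaining /ʐ, ɣ, dʒ, l, d, j, ɭ, r, dz/ satisfy [+voice], [−labial], [−nasal].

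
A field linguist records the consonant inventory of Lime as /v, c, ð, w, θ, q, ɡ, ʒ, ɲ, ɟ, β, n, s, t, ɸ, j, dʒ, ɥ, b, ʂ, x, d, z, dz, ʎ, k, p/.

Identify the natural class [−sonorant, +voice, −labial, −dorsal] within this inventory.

First, the [−sonorant] segments are /v, c, ð, θ, q, ɡ, ʒ, ɟ, β, s, t, ɸ, dʒ, b, ʂ, x, d, z, dz, k, p/.
Then [+voice] gives /v, ð, ɡ, ʒ, ɟ, β, dʒ, b, d, z, dz/.
Among these, [−labial] gives /ð, ɡ, ʒ, ɟ, dʒ, d, z, dz/.
Among these, [−dorsal] leaves /ð, ʒ, dʒ, d, z, dz/.

ð, ʒ, dʒ, d, z, dz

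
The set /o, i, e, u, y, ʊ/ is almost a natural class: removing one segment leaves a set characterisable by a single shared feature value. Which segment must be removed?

[tense] groups all but one: /o, u, e, y, i/ share [+tense] while /ʊ/ (high back rounded lax vowel) alone is [−tense]. Removing any other segment would not leave a single-feature class that excludes it.

ʊ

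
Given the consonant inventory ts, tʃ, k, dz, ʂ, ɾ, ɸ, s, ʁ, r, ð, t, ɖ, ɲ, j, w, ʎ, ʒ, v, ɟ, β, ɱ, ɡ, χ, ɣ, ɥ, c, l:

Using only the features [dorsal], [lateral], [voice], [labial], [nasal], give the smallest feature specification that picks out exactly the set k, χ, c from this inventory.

[−voice, +dorsal]

/k, χ, c/ are all [−voice], [+dorsal], and no other segment in the inventory matches both values. Dropping any one of them over-generates: [+dorsal] alone would also admit /ʁ, ɲ, j, w, …/; [−voice] alone would also admit /ts, tʃ, ʂ, ɸ, …/. No other single listed feature picks out exactly this set either, so fewer than two features will not do.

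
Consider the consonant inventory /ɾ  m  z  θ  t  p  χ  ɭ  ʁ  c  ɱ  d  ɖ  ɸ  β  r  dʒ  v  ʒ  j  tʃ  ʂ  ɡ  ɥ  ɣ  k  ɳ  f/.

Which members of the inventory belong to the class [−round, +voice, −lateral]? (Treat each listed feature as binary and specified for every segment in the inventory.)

Checking each segment against [−round], [+voice], [−lateral]: /ɾ/ (alveolar tap), /m/ (bilabial nasal), /z/ (voiced alveolar fricative), /ʁ/ (voiced uvular fricative), /ɱ/ (labiodental nasal), /d/ (voiced alveolar stop), among others, satisfy every feature; every other segment in the inventory fails at least one.

ɾ, m, z, ʁ, ɱ, d, ɖ, β, r, dʒ, v, ʒ, j, ɡ, ɣ, ɳ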